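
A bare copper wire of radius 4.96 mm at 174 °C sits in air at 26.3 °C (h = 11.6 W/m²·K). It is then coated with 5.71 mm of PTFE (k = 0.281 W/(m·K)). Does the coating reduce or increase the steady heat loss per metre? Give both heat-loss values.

increases: 53.4 → 85.9 W/m

Critical radius for a cylinder: r_cr = k/h = 0.0242 m = 2.42 cm.
Outer radius after coating: r₂ = 0.00496 + 0.00571 = 0.01067 m.
Since r₁ < r_cr and r₂ ≤ r_cr, the coating moves toward the maximum at r_cr — heat loss rises.
Bare: R = 1/(2πr₁h) = 2.766 m·K/W; Q = 147.7/2.766 = 53.4 W/m.
Coated: R = R_cond + R_conv = 1.720 m·K/W; Q = 147.7/1.720 = 85.9 W/m.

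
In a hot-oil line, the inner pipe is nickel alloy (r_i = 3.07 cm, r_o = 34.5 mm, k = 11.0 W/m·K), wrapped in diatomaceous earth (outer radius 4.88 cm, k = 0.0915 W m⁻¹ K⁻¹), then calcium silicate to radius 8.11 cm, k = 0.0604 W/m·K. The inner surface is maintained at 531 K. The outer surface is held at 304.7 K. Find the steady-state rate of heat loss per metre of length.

Series thermal resistances, inner to outer:
  R'_nickel alloy = ln(0.0345/0.0307)/(2πk) = 0.1167/(2π·11.0) = 0.001688 m·K/W
  R'_diatomaceous earth = ln(0.0488/0.0345)/(2πk) = 0.3468/(2π·0.0915) = 0.6032 m·K/W
  R'_calcium silicate = ln(0.0811/0.0488)/(2πk) = 0.5080/(2π·0.0604) = 1.338 m·K/W
ΣR = 0.001688 + 0.6032 + 1.338 = 1.943 m·K/W
Q' = ΔT/ΣR = (531 K − 304.7 K)/1.943 = 116 W/m

Q' = 116 W/m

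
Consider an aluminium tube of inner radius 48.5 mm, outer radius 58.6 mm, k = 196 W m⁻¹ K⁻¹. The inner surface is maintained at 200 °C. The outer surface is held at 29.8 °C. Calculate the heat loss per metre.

Q' = 1110 kW/m

Q' = 2πk·ΔT/ln(r₂/r₁) = 2π × 196 × 170.2 / ln(0.0586/0.0485) = 1.11×10^6 W/m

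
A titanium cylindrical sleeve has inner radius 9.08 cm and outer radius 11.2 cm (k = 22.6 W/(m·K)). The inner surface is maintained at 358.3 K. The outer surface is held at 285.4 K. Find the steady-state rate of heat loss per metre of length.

Q' = 2πk·ΔT/ln(r₂/r₁) = 2π × 22.6 × 72.9 / ln(0.112/0.0908) = 49300 W/m

Q' = 49.3 kW/m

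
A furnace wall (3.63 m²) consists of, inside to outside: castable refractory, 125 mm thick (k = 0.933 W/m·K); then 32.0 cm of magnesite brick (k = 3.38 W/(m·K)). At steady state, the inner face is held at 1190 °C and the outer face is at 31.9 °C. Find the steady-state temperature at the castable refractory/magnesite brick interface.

T = 511 °C

Series thermal resistances, inner to outer:
  R_castable refractory = L/(kA) = 0.125/(0.933·3.63) = 0.03691 K/W
  R_magnesite brick = L/(kA) = 0.320/(3.38·3.63) = 0.02608 K/W
ΣR = 0.03691 + 0.02608 = 0.06299 K/W
Q = ΔT/ΣR = (1190 °C − 31.9 °C)/0.06299 = 18390 W
From the inner boundary to the castable refractory/magnesite brick interface, ΣR_partial = 0.03691 K/W.
T_interface = T_in − Q·ΣR_partial = 1190 °C − (18390)(0.03691) = 511 °C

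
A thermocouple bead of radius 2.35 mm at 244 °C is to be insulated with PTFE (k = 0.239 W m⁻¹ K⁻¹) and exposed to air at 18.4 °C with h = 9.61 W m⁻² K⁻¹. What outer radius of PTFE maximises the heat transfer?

For a sphere, r_cr = 2k_ins/h = 2·0.239/9.61 = 0.0497 m = 4.97 cm

r_cr = 4.97 cm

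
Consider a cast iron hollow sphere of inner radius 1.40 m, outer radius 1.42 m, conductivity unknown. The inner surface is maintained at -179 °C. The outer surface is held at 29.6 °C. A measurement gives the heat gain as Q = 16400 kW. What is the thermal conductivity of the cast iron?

ΣR = ΔT/Q = |-179 − 29.6|/1.64×10^7 = 1.272×10^-5 K/W
(1/r₁−1/r₂)/(4πk) = 1.272×10^-5 ⇒ k = 0.01006/(4π·1.272×10^-5) = 62.9 W/m·K

k = 62.9 W/m·K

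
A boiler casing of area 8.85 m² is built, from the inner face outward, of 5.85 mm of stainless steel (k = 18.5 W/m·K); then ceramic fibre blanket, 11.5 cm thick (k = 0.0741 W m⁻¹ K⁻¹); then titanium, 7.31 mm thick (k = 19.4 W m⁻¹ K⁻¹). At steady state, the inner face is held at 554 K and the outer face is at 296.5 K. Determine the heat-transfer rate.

Series thermal resistances, inner to outer:
  R_stainless steel = L/(kA) = 0.00585/(18.5·8.85) = 3.573×10^-5 K/W
  R_ceramic fibre blanket = L/(kA) = 0.115/(0.0741·8.85) = 0.1754 K/W
  R_titanium = L/(kA) = 0.00731/(19.4·8.85) = 4.258×10^-5 K/W
ΣR = 3.573×10^-5 + 0.1754 + 4.258×10^-5 = 0.1755 K/W
Q = ΔT/ΣR = (554 K − 296.5 K)/0.1755 = 1470 W

Q = 1470 W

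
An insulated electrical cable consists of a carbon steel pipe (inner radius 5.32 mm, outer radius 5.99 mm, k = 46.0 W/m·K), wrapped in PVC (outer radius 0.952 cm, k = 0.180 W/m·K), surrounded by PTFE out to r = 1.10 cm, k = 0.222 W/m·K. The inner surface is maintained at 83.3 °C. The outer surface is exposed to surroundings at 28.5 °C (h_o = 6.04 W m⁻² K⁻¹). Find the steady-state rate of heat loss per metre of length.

Series thermal resistances, inner to outer:
  R'_carbon steel = ln(0.00599/0.00532)/(2πk) = 0.1186/(2π·46.0) = 4.104×10^-4 m·K/W
  R'_PVC = ln(0.00952/0.00599)/(2πk) = 0.4633/(2π·0.180) = 0.4097 m·K/W
  R'_PTFE = ln(0.0110/0.00952)/(2πk) = 0.1445/(2π·0.222) = 0.1036 m·K/W
  R'_conv,out = 1/(2πr h) = 1/(2π·0.0110·6.04) = 2.395 m·K/W
ΣR = 4.104×10^-4 + 0.4097 + 0.1036 + 2.395 = 2.909 m·K/W
Q' = ΔT/ΣR = (83.3 °C − 28.5 °C)/2.909 = 18.8 W/m

Q' = 18.8 W/m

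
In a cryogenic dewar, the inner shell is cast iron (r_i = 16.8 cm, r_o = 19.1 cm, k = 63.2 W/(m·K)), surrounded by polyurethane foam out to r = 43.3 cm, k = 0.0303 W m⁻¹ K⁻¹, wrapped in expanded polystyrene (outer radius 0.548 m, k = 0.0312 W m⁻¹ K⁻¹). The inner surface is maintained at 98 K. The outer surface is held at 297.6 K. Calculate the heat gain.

Q = 22.4 W

Treat each layer as a resistance in series:
  R_cast iron = (1/0.168 − 1/0.191)/(4πk) = 0.7168/(4π·63.2) = 9.025×10^-4 K/W
  R_polyurethane foam = (1/0.191 − 1/0.433)/(4πk) = 2.926/(4π·0.0303) = 7.685 K/W
  R_expanded polystyrene = (1/0.433 − 1/0.548)/(4πk) = 0.4847/(4π·0.0312) = 1.236 K/W
ΣR = 9.025×10^-4 + 7.685 + 1.236 = 8.922 K/W
Q = ΔT/ΣR = (98 K − 297.6 K)/8.922 = -22.4 W
(Negative Q ⇒ heat flows inward; heat gain = 22.4 W.)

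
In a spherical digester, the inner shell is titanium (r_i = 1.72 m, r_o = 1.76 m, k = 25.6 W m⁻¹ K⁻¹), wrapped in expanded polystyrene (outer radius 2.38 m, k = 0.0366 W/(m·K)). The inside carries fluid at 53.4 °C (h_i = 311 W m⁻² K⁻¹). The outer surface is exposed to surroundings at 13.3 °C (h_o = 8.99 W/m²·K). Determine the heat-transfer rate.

Q = 124 W

Treat each layer as a resistance in series:
  R_conv,in = 1/(4πr²h) = 1/(4π·1.72²·311) = 8.649×10^-5 K/W
  R_titanium = (1/1.72 − 1/1.76)/(4πk) = 0.01321/(4π·25.6) = 4.107×10^-5 K/W
  R_expanded polystyrene = (1/1.76 − 1/2.38)/(4πk) = 0.1480/(4π·0.0366) = 0.3218 K/W
  R_conv,out = 1/(4πr²h) = 1/(4π·2.38²·8.99) = 0.001563 K/W
ΣR = 8.649×10^-5 + 4.107×10^-5 + 0.3218 + 0.001563 = 0.3235 K/W
Q = ΔT/ΣR = (53.4 °C − 13.3 °C)/0.3235 = 124 W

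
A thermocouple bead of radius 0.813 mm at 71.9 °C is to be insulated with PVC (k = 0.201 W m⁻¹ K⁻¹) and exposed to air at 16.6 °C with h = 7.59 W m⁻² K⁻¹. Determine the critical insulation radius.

For a sphere, r_cr = 2k_ins/h = 2·0.201/7.59 = 0.0530 m = 5.30 cm

r_cr = 5.30 cm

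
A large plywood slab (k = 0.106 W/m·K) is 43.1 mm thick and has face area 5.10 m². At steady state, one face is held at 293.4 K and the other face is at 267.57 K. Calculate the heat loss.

Q = kA·ΔT/L = 0.106 × 5.10 × |293.4 K − 267.57 K| / 0.0431 = 324 W

Q = 324 W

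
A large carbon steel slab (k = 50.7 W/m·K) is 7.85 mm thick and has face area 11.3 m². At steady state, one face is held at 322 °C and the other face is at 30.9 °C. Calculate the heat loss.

Q = kA·ΔT/L = 50.7 × 11.3 × |322 °C − 30.9 °C| / 0.00785 = 2.12×10^7 W

Q = 21200 kW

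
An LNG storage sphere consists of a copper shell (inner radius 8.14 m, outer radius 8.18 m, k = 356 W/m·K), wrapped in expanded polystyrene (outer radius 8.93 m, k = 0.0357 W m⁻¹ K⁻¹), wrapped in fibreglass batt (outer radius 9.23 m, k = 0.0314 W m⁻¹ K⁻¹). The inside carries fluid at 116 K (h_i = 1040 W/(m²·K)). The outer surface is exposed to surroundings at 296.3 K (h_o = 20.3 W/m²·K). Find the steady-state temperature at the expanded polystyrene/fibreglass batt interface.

Series thermal resistances, inner to outer:
  R_conv,in = 1/(4πr²h) = 1/(4π·8.14²·1040) = 1.155×10^-6 K/W
  R_copper = (1/8.14 − 1/8.18)/(4πk) = 6.007×10^-4/(4π·356) = 1.343×10^-7 K/W
  R_expanded polystyrene = (1/8.18 − 1/8.93)/(4πk) = 0.01027/(4π·0.0357) = 0.02289 K/W
  R_fibreglass batt = (1/8.93 − 1/9.23)/(4πk) = 0.003640/(4π·0.0314) = 0.009224 K/W
  R_conv,out = 1/(4πr²h) = 1/(4π·9.23²·20.3) = 4.601×10^-5 K/W
ΣR = 1.155×10^-6 + 1.343×10^-7 + 0.02289 + 0.009224 + 4.601×10^-5 = 0.03216 K/W
Q = ΔT/ΣR = (116 K − 296.3 K)/0.03216 = -5606 W
From the inner boundary to the expanded polystyrene/fibreglass batt interface, ΣR_partial = 0.02289 K/W.
T_interface = T_in − Q·ΣR_partial = 116 K − (-5606)(0.02289) = 244.3 K

T = 244.3 K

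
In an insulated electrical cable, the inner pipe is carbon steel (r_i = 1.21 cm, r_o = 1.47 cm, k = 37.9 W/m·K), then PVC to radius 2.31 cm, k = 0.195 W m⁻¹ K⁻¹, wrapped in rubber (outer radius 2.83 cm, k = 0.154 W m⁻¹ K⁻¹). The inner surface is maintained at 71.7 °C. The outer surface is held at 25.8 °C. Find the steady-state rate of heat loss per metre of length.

Series thermal resistances, inner to outer:
  R'_carbon steel = ln(0.0147/0.0121)/(2πk) = 0.1946/(2π·37.9) = 8.174×10^-4 m·K/W
  R'_PVC = ln(0.0231/0.0147)/(2πk) = 0.4520/(2π·0.195) = 0.3689 m·K/W
  R'_rubber = ln(0.0283/0.0231)/(2πk) = 0.2030/(2π·0.154) = 0.2098 m·K/W
ΣR = 8.174×10^-4 + 0.3689 + 0.2098 = 0.5795 m·K/W
Q' = ΔT/ΣR = (71.7 °C − 25.8 °C)/0.5795 = 79.2 W/m

Q' = 79.2 W/m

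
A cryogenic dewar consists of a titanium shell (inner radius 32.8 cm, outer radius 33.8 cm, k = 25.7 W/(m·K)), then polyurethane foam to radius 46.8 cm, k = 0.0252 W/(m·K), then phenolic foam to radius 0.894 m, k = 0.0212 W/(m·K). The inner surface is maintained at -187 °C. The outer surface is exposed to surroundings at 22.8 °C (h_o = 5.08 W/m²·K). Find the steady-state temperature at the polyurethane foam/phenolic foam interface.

T = -102 °C

Series thermal resistances, inner to outer:
  R_titanium = (1/0.328 − 1/0.338)/(4πk) = 0.09020/(4π·25.7) = 2.793×10^-4 K/W
  R_polyurethane foam = (1/0.338 − 1/0.468)/(4πk) = 0.8218/(4π·0.0252) = 2.595 K/W
  R_phenolic foam = (1/0.468 − 1/0.894)/(4πk) = 1.018/(4π·0.0212) = 3.822 K/W
  R_conv,out = 1/(4πr²h) = 1/(4π·0.894²·5.08) = 0.01960 K/W
ΣR = 2.793×10^-4 + 2.595 + 3.822 + 0.01960 = 6.437 K/W
Q = ΔT/ΣR = (-187 °C − 22.8 °C)/6.437 = -32.59 W
From the inner boundary to the polyurethane foam/phenolic foam interface, ΣR_partial = 2.595 K/W.
T_interface = T_in − Q·ΣR_partial = -187 °C − (-32.59)(2.595) = -102 °C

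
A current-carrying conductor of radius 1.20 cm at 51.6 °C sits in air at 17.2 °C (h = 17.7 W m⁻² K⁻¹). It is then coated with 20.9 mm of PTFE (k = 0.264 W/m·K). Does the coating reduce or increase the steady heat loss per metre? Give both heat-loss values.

reduces: 45.9 → 39.0 W/m

Critical radius for a cylinder: r_cr = k/h = 0.0149 m = 1.49 cm.
Outer radius after coating: r₂ = 0.0120 + 0.0209 = 0.0329 m.
r₁ < r_cr < r₂: heat loss rises to a maximum at r_cr then falls. Whether the coating helps depends on whether Q(r₂) has dropped back below Q(r₁).
Bare: R = 1/(2πr₁h) = 0.7493 m·K/W; Q = 34.4/0.7493 = 45.9 W/m.
Coated: R = R_cond + R_conv = 0.8813 m·K/W; Q = 34.4/0.8813 = 39.0 W/m.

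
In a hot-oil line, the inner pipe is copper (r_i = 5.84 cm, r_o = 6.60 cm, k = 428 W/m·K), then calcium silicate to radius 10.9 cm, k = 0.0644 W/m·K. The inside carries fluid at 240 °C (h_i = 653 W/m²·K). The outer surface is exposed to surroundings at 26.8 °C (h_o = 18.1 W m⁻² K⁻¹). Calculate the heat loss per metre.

Q' = 161 W/m

Treat each layer as a resistance in series:
  R'_conv,in = 1/(2πr h) = 1/(2π·0.0584·653) = 0.004173 m·K/W
  R'_copper = ln(0.0660/0.0584)/(2πk) = 0.1223/(2π·428) = 4.549×10^-5 m·K/W
  R'_calcium silicate = ln(0.109/0.0660)/(2πk) = 0.5017/(2π·0.0644) = 1.240 m·K/W
  R'_conv,out = 1/(2πr h) = 1/(2π·0.109·18.1) = 0.08067 m·K/W
ΣR = 0.004173 + 4.549×10^-5 + 1.240 + 0.08067 = 1.325 m·K/W
Q' = ΔT/ΣR = (240 °C − 26.8 °C)/1.325 = 161 W/m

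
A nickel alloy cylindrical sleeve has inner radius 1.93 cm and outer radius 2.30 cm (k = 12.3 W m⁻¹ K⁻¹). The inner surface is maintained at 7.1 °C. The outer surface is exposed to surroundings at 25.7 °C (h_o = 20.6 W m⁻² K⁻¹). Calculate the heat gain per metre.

Treat each layer as a resistance in series:
  R'_nickel alloy = ln(0.0230/0.0193)/(2πk) = 0.1754/(2π·12.3) = 0.002269 m·K/W
  R'_conv,out = 1/(2πr h) = 1/(2π·0.0230·20.6) = 0.3359 m·K/W
ΣR = 0.002269 + 0.3359 = 0.3382 m·K/W
Q' = ΔT/ΣR = (7.1 °C − 25.7 °C)/0.3382 = -55.0 W/m
(Negative Q' ⇒ heat flows inward; heat gain = 55.0 W/m.)

Q' = 55.0 W/m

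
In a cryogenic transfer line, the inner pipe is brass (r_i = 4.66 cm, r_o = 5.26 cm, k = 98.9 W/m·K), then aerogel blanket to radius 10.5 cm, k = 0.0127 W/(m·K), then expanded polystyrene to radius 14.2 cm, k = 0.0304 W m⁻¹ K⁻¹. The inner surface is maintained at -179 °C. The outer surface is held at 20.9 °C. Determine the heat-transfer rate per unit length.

Resistance network (inner→outer):
  R'_brass = ln(0.0526/0.0466)/(2πk) = 0.1211/(2π·98.9) = 1.949×10^-4 m·K/W
  R'_aerogel blanket = ln(0.105/0.0526)/(2πk) = 0.6912/(2π·0.0127) = 8.663 m·K/W
  R'_expanded polystyrene = ln(0.142/0.105)/(2πk) = 0.3019/(2π·0.0304) = 1.580 m·K/W
ΣR = 1.949×10^-4 + 8.663 + 1.580 = 10.24 m·K/W
Q' = ΔT/ΣR = (-179 °C − 20.9 °C)/10.24 = -19.5 W/m
(Negative Q' ⇒ heat flows inward; heat gain = 19.5 W/m.)

Q' = 19.5 W/m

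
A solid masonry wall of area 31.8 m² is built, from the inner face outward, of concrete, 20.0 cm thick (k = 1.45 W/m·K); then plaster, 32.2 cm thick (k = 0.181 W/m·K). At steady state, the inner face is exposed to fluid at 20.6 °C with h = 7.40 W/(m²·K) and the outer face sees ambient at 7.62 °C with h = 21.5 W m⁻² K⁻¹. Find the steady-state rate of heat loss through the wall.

Resistance network (inner→outer):
  R_conv,in = 1/(hA) = 1/(7.40·31.8) = 0.004250 K/W
  R_concrete = L/(kA) = 0.200/(1.45·31.8) = 0.004337 K/W
  R_plaster = L/(kA) = 0.322/(0.181·31.8) = 0.05594 K/W
  R_conv,out = 1/(hA) = 1/(21.5·31.8) = 0.001463 K/W
ΣR = 0.004250 + 0.004337 + 0.05594 + 0.001463 = 0.06599 K/W
Q = ΔT/ΣR = (20.6 °C − 7.62 °C)/0.06599 = 197 W

Q = 197 W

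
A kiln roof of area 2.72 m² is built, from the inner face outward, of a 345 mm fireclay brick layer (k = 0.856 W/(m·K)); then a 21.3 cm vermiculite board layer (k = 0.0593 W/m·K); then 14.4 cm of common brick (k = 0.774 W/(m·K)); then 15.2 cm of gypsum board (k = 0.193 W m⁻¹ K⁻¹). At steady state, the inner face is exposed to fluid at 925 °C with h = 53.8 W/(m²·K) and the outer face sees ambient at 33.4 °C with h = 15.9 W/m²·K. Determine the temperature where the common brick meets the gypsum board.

Resistance network (inner→outer):
  R_conv,in = 1/(hA) = 1/(53.8·2.72) = 0.006834 K/W
  R_fireclay brick = L/(kA) = 0.345/(0.856·2.72) = 0.1482 K/W
  R_vermiculite board = L/(kA) = 0.213/(0.0593·2.72) = 1.321 K/W
  R_common brick = L/(kA) = 0.144/(0.774·2.72) = 0.06840 K/W
  R_gypsum board = L/(kA) = 0.152/(0.193·2.72) = 0.2895 K/W
  R_conv,out = 1/(hA) = 1/(15.9·2.72) = 0.02312 K/W
ΣR = 0.006834 + 0.1482 + 1.321 + 0.06840 + 0.2895 + 0.02312 = 1.857 K/W
Q = ΔT/ΣR = (925 °C − 33.4 °C)/1.857 = 480.1 W
From the inner boundary to the common brick/gypsum board interface, ΣR_partial = 1.544 K/W.
T_interface = T_in − Q·ΣR_partial = 925 °C − (480.1)(1.544) = 184 °C

T = 184 °C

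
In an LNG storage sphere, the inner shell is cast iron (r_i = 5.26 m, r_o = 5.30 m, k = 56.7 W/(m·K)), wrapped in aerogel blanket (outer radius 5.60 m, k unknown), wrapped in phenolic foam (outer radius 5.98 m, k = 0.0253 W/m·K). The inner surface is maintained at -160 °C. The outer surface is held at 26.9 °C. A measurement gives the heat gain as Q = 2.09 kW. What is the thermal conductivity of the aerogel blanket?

ΣR = ΔT/Q = |-160 − 26.9|/2090 = 0.08943 K/W
Known resistances:
  R_cast iron = (1/5.26 − 1/5.30)/(4πk) = 0.001435/(4π·56.7) = 2.014×10^-6 K/W
  R_phenolic foam = (1/5.60 − 1/5.98)/(4πk) = 0.01135/(4π·0.0253) = 0.03569 K/W
R_aerogel blanket = ΣR − ΣR_known = 0.08943 − 0.03569 = 0.05374 K/W
(1/r₁−1/r₂)/(4πk) = 0.05374 ⇒ k = 0.01011/(4π·0.05374) = 0.0150 W/m·K

k = 0.0150 W/m·K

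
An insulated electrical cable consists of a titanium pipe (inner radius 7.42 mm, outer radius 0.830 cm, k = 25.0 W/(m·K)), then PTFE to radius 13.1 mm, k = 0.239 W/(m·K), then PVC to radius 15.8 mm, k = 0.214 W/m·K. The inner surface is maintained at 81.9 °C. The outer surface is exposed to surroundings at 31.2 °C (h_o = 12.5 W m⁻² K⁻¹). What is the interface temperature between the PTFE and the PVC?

Series thermal resistances, inner to outer:
  R'_titanium = ln(0.00830/0.00742)/(2πk) = 0.1121/(2π·25.0) = 7.135×10^-4 m·K/W
  R'_PTFE = ln(0.0131/0.00830)/(2πk) = 0.4564/(2π·0.239) = 0.3039 m·K/W
  R'_PVC = ln(0.0158/0.0131)/(2πk) = 0.1874/(2π·0.214) = 0.1394 m·K/W
  R'_conv,out = 1/(2πr h) = 1/(2π·0.0158·12.5) = 0.8058 m·K/W
ΣR = 7.135×10^-4 + 0.3039 + 0.1394 + 0.8058 = 1.250 m·K/W
Q' = ΔT/ΣR = (81.9 °C − 31.2 °C)/1.250 = 40.56 W/m
From the inner boundary to the PTFE/PVC interface, ΣR_partial = 0.3046 m·K/W.
T_interface = T_in − Q'·ΣR_partial = 81.9 °C − (40.56)(0.3046) = 69.5 °C

T = 69.5 °C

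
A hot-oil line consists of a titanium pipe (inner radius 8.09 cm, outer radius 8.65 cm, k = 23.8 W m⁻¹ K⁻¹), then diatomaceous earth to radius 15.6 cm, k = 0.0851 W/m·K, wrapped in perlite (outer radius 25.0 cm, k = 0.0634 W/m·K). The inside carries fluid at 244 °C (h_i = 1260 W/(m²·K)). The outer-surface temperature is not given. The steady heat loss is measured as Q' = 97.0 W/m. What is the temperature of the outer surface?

Series resistances:
  R'_conv,in = 1/(2πr h) = 1/(2π·0.0809·1260) = 0.001561 m·K/W
  R'_titanium = ln(0.0865/0.0809)/(2πk) = 0.06693/(2π·23.8) = 4.476×10^-4 m·K/W
  R'_diatomaceous earth = ln(0.156/0.0865)/(2πk) = 0.5897/(2π·0.0851) = 1.103 m·K/W
  R'_perlite = ln(0.250/0.156)/(2πk) = 0.4716/(2π·0.0634) = 1.184 m·K/W
ΣR = 2.289 m·K/W
ΔT = Q'·ΣR = 97.0 × 2.289 = 222.0 K
Heat flows outward, so T_out = T_in − ΔT = 244 − 222.0 = 22.0 °C

T_out = 22.0 °C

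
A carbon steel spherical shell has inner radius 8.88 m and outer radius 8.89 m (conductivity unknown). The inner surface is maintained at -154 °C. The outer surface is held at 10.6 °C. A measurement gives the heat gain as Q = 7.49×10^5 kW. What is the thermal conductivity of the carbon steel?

k = 45.9 W/m·K

ΣR = ΔT/Q = |-154 − 10.6|/7.49×10^8 = 2.198×10^-7 K/W
(1/r₁−1/r₂)/(4πk) = 2.198×10^-7 ⇒ k = 1.267×10^-4/(4π·2.198×10^-7) = 45.9 W/m·K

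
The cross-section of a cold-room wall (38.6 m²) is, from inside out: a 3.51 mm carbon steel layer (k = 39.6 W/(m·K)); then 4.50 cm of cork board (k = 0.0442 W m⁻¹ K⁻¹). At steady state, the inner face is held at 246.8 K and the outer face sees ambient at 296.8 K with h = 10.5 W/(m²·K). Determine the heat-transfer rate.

Q = 1730 W

Resistance network (inner→outer):
  R_carbon steel = L/(kA) = 0.00351/(39.6·38.6) = 2.296×10^-6 K/W
  R_cork board = L/(kA) = 0.0450/(0.0442·38.6) = 0.02638 K/W
  R_conv,out = 1/(hA) = 1/(10.5·38.6) = 0.002467 K/W
ΣR = 2.296×10^-6 + 0.02638 + 0.002467 = 0.02885 K/W
Q = ΔT/ΣR = (246.8 K − 296.8 K)/0.02885 = -1730 W
(Negative Q ⇒ heat flows inward; heat gain = 1730 W.)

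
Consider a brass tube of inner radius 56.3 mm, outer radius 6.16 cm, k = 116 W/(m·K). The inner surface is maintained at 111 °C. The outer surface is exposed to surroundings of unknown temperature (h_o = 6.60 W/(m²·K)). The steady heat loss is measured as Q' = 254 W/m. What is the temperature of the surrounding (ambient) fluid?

T_out = 11.5 °C

Sum the resistances:
  R'_brass = ln(0.0616/0.0563)/(2πk) = 0.08997/(2π·116) = 1.234×10^-4 m·K/W
  R'_conv,out = 1/(2πr h) = 1/(2π·0.0616·6.60) = 0.3915 m·K/W
ΣR = 0.3916 m·K/W
ΔT = Q'·ΣR = 254 × 0.3916 = 99.47 K
Heat flows outward, so T_out = T_in − ΔT = 111 − 99.47 = 11.5 °C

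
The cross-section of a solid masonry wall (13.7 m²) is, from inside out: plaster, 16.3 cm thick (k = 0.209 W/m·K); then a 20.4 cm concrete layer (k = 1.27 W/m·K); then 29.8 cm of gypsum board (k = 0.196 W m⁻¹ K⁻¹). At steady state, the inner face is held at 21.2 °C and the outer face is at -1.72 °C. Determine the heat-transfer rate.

Resistance network (inner→outer):
  R_plaster = L/(kA) = 0.163/(0.209·13.7) = 0.05693 K/W
  R_concrete = L/(kA) = 0.204/(1.27·13.7) = 0.01172 K/W
  R_gypsum board = L/(kA) = 0.298/(0.196·13.7) = 0.1110 K/W
ΣR = 0.05693 + 0.01172 + 0.1110 = 0.1797 K/W
Q = ΔT/ΣR = (21.2 °C − -1.72 °C)/0.1797 = 128 W

Q = 128 W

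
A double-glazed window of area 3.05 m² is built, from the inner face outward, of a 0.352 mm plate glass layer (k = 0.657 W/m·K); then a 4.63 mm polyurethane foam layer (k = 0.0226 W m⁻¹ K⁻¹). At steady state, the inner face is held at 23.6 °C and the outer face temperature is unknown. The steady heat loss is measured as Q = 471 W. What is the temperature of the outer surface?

Series resistances:
  R_plate glass = L/(kA) = 3.52×10^-4/(0.657·3.05) = 1.757×10^-4 K/W
  R_polyurethane foam = L/(kA) = 0.00463/(0.0226·3.05) = 0.06717 K/W
ΣR = 0.06735 K/W
ΔT = Q·ΣR = 471 × 0.06735 = 31.72 K
Heat flows outward, so T_out = T_in − ΔT = 23.6 − 31.72 = -8.12 °C

T_out = -8.12 °C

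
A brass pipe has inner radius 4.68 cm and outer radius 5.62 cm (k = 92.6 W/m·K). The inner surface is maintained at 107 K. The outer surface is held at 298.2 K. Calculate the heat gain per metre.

Q' = 2πk·ΔT/ln(r₂/r₁) = 2π × 92.6 × 191.2 / ln(0.0562/0.0468) = 6.08×10^5 W/m

Q' = 608 kW/m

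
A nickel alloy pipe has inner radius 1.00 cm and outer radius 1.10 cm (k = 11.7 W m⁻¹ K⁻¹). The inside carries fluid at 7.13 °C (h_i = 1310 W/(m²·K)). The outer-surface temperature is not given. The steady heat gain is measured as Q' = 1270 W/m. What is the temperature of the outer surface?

Series resistances:
  R'_conv,in = 1/(2πr h) = 1/(2π·0.0100·1310) = 0.01215 m·K/W
  R'_nickel alloy = ln(0.0110/0.0100)/(2πk) = 0.09531/(2π·11.7) = 0.001297 m·K/W
ΣR = 0.01345 m·K/W
ΔT = Q'·ΣR = 1270 × 0.01345 = 17.08 K
Heat flows inward, so T_out = T_in + ΔT = 7.13 + 17.08 = 24.2 °C

T_out = 24.2 °C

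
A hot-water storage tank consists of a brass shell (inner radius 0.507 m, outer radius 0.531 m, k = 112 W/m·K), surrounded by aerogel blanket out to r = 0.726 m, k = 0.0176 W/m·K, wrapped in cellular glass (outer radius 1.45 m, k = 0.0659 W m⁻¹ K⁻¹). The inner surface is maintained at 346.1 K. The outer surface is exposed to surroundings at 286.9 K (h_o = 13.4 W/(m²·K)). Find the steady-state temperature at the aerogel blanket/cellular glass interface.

Series thermal resistances, inner to outer:
  R_brass = (1/0.507 − 1/0.531)/(4πk) = 0.08915/(4π·112) = 6.334×10^-5 K/W
  R_aerogel blanket = (1/0.531 − 1/0.726)/(4πk) = 0.5058/(4π·0.0176) = 2.287 K/W
  R_cellular glass = (1/0.726 − 1/1.45)/(4πk) = 0.6878/(4π·0.0659) = 0.8305 K/W
  R_conv,out = 1/(4πr²h) = 1/(4π·1.45²·13.4) = 0.002825 K/W
ΣR = 6.334×10^-5 + 2.287 + 0.8305 + 0.002825 = 3.120 K/W
Q = ΔT/ΣR = (346.1 K − 286.9 K)/3.120 = 18.97 W
From the inner boundary to the aerogel blanket/cellular glass interface, ΣR_partial = 2.287 K/W.
T_interface = T_in − Q·ΣR_partial = 346.1 K − (18.97)(2.287) = 302.7 K

T = 302.7 K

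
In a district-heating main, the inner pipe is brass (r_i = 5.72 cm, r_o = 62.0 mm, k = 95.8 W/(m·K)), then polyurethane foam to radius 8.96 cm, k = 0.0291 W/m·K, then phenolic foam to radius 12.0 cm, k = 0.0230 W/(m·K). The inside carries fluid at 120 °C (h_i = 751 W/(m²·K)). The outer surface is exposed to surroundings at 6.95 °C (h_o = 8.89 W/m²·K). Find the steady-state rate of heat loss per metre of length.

Series thermal resistances, inner to outer:
  R'_conv,in = 1/(2πr h) = 1/(2π·0.0572·751) = 0.003705 m·K/W
  R'_brass = ln(0.0620/0.0572)/(2πk) = 0.08058/(2π·95.8) = 1.339×10^-4 m·K/W
  R'_polyurethane foam = ln(0.0896/0.0620)/(2πk) = 0.3682/(2π·0.0291) = 2.014 m·K/W
  R'_phenolic foam = ln(0.120/0.0896)/(2πk) = 0.2921/(2π·0.0230) = 2.022 m·K/W
  R'_conv,out = 1/(2πr h) = 1/(2π·0.120·8.89) = 0.1492 m·K/W
ΣR = 0.003705 + 1.339×10^-4 + 2.014 + 2.022 + 0.1492 = 4.189 m·K/W
Q' = ΔT/ΣR = (120 °C − 6.95 °C)/4.189 = 27.0 W/m

Q' = 27.0 W/m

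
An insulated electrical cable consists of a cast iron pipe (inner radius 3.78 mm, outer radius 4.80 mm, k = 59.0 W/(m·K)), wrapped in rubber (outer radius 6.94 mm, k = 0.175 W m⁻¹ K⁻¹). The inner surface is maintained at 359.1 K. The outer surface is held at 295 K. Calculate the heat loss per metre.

Resistance network (inner→outer):
  R'_cast iron = ln(0.00480/0.00378)/(2πk) = 0.2389/(2π·59.0) = 6.444×10^-4 m·K/W
  R'_rubber = ln(0.00694/0.00480)/(2πk) = 0.3687/(2π·0.175) = 0.3353 m·K/W
ΣR = 6.444×10^-4 + 0.3353 = 0.3359 m·K/W
Q' = ΔT/ΣR = (359.1 K − 295 K)/0.3359 = 191 W/m

Q' = 191 W/m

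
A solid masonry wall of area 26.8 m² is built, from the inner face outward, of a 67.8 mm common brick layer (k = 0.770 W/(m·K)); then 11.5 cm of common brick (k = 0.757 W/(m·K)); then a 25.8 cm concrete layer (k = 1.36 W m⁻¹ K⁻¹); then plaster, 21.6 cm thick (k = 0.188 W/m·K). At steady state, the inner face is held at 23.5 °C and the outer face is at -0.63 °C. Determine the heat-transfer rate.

Q = 410 W

Treat each layer as a resistance in series:
  R_common brick = L/(kA) = 0.0678/(0.770·26.8) = 0.003286 K/W
  R_common brick = L/(kA) = 0.115/(0.757·26.8) = 0.005668 K/W
  R_concrete = L/(kA) = 0.258/(1.36·26.8) = 0.007079 K/W
  R_plaster = L/(kA) = 0.216/(0.188·26.8) = 0.04287 K/W
ΣR = 0.003286 + 0.005668 + 0.007079 + 0.04287 = 0.05890 K/W
Q = ΔT/ΣR = (23.5 °C − -0.63 °C)/0.05890 = 410 W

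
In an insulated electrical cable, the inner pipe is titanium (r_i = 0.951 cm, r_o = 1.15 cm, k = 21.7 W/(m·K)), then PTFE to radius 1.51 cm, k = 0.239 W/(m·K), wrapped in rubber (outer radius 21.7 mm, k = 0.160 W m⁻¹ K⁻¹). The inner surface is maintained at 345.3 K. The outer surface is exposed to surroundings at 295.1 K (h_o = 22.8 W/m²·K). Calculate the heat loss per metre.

Q' = 58.0 W/m

Series thermal resistances, inner to outer:
  R'_titanium = ln(0.0115/0.00951)/(2πk) = 0.1900/(2π·21.7) = 0.001394 m·K/W
  R'_PTFE = ln(0.0151/0.0115)/(2πk) = 0.2723/(2π·0.239) = 0.1814 m·K/W
  R'_rubber = ln(0.0217/0.0151)/(2πk) = 0.3626/(2π·0.160) = 0.3607 m·K/W
  R'_conv,out = 1/(2πr h) = 1/(2π·0.0217·22.8) = 0.3217 m·K/W
ΣR = 0.001394 + 0.1814 + 0.3607 + 0.3217 = 0.8652 m·K/W
Q' = ΔT/ΣR = (345.3 K − 295.1 K)/0.8652 = 58.0 W/m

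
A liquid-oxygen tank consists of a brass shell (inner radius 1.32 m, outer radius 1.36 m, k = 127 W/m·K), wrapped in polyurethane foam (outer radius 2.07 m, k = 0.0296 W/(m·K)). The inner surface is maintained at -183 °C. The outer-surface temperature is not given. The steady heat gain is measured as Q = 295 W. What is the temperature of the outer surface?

Sum the resistances:
  R_brass = (1/1.32 − 1/1.36)/(4πk) = 0.02228/(4π·127) = 1.396×10^-5 K/W
  R_polyurethane foam = (1/1.36 − 1/2.07)/(4πk) = 0.2522/(4π·0.0296) = 0.6780 K/W
ΣR = 0.6780 K/W
ΔT = Q·ΣR = 295 × 0.6780 = 200.0 K
Heat flows inward, so T_out = T_in + ΔT = -183 + 200.0 = 17.0 °C

T_out = 17.0 °C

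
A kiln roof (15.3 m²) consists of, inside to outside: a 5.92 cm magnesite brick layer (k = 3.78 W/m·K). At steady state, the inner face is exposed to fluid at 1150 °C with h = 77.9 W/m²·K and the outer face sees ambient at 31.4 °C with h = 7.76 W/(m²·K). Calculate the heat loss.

Resistance network (inner→outer):
  R_conv,in = 1/(hA) = 1/(77.9·15.3) = 8.390×10^-4 K/W
  R_magnesite brick = L/(kA) = 0.0592/(3.78·15.3) = 0.001024 K/W
  R_conv,out = 1/(hA) = 1/(7.76·15.3) = 0.008423 K/W
ΣR = 8.390×10^-4 + 0.001024 + 0.008423 = 0.01029 K/W
Q = ΔT/ΣR = (1150 °C − 31.4 °C)/0.01029 = 1.09×10^5 W

Q = 109 kW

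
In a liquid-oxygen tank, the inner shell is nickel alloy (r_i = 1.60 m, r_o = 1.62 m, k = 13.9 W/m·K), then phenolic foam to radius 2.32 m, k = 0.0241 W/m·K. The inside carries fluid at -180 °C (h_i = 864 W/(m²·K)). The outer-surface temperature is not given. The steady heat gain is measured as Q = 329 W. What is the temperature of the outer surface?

T_out = 22.4 °C

Series resistances:
  R_conv,in = 1/(4πr²h) = 1/(4π·1.60²·864) = 3.598×10^-5 K/W
  R_nickel alloy = (1/1.60 − 1/1.62)/(4πk) = 0.007716/(4π·13.9) = 4.417×10^-5 K/W
  R_phenolic foam = (1/1.62 − 1/2.32)/(4πk) = 0.1862/(4π·0.0241) = 0.6150 K/W
ΣR = 0.6151 K/W
ΔT = Q·ΣR = 329 × 0.6151 = 202.4 K
Heat flows inward, so T_out = T_in + ΔT = -180 + 202.4 = 22.4 °C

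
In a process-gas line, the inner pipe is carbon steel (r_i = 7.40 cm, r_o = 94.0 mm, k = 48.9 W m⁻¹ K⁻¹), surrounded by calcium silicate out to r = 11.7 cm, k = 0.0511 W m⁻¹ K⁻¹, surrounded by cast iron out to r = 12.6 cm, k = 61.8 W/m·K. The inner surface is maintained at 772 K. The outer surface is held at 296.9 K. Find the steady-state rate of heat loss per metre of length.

Treat each layer as a resistance in series:
  R'_carbon steel = ln(0.0940/0.0740)/(2πk) = 0.2392/(2π·48.9) = 7.786×10^-4 m·K/W
  R'_calcium silicate = ln(0.117/0.0940)/(2πk) = 0.2189/(2π·0.0511) = 0.6817 m·K/W
  R'_cast iron = ln(0.126/0.117)/(2πk) = 0.07411/(2π·61.8) = 1.909×10^-4 m·K/W
ΣR = 7.786×10^-4 + 0.6817 + 1.909×10^-4 = 0.6827 m·K/W
Q' = ΔT/ΣR = (772 K − 296.9 K)/0.6827 = 696 W/m

Q' = 696 W/m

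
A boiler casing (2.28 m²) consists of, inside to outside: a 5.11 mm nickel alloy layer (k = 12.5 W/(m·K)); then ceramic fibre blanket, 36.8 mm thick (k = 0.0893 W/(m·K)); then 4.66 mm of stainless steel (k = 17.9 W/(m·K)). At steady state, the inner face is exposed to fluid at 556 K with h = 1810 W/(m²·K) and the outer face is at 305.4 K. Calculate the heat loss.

Q = 1380 W

Resistance network (inner→outer):
  R_conv,in = 1/(hA) = 1/(1810·2.28) = 2.423×10^-4 K/W
  R_nickel alloy = L/(kA) = 0.00511/(12.5·2.28) = 1.793×10^-4 K/W
  R_ceramic fibre blanket = L/(kA) = 0.0368/(0.0893·2.28) = 0.1807 K/W
  R_stainless steel = L/(kA) = 0.00466/(17.9·2.28) = 1.142×10^-4 K/W
ΣR = 2.423×10^-4 + 1.793×10^-4 + 0.1807 + 1.142×10^-4 = 0.1812 K/W
Q = ΔT/ΣR = (556 K − 305.4 K)/0.1812 = 1380 W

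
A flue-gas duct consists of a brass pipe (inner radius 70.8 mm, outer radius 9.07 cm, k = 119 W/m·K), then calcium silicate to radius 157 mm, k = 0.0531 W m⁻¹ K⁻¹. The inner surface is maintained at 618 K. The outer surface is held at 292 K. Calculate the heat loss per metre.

Series thermal resistances, inner to outer:
  R'_brass = ln(0.0907/0.0708)/(2πk) = 0.2477/(2π·119) = 3.313×10^-4 m·K/W
  R'_calcium silicate = ln(0.157/0.0907)/(2πk) = 0.5487/(2π·0.0531) = 1.645 m·K/W
ΣR = 3.313×10^-4 + 1.645 = 1.645 m·K/W
Q' = ΔT/ΣR = (618 K − 292 K)/1.645 = 198 W/m

Q' = 198 W/m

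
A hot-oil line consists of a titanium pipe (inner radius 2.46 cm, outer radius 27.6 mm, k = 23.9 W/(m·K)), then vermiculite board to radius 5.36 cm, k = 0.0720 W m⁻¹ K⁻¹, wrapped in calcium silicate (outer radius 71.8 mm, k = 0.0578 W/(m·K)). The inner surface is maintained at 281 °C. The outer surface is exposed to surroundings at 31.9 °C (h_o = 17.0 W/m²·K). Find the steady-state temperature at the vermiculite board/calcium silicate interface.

T = 129 °C

Series thermal resistances, inner to outer:
  R'_titanium = ln(0.0276/0.0246)/(2πk) = 0.1151/(2π·23.9) = 7.663×10^-4 m·K/W
  R'_vermiculite board = ln(0.0536/0.0276)/(2πk) = 0.6637/(2π·0.0720) = 1.467 m·K/W
  R'_calcium silicate = ln(0.0718/0.0536)/(2πk) = 0.2923/(2π·0.0578) = 0.8050 m·K/W
  R'_conv,out = 1/(2πr h) = 1/(2π·0.0718·17.0) = 0.1304 m·K/W
ΣR = 7.663×10^-4 + 1.467 + 0.8050 + 0.1304 = 2.403 m·K/W
Q' = ΔT/ΣR = (281 °C − 31.9 °C)/2.403 = 103.7 W/m
From the inner boundary to the vermiculite board/calcium silicate interface, ΣR_partial = 1.468 m·K/W.
T_interface = T_in − Q'·ΣR_partial = 281 °C − (103.7)(1.468) = 129 °C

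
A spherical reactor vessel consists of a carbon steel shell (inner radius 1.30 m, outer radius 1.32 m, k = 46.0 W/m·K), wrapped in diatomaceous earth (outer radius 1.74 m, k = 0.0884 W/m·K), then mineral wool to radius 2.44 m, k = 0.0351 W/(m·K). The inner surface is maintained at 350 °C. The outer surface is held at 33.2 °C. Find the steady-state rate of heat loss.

Resistance network (inner→outer):
  R_carbon steel = (1/1.30 − 1/1.32)/(4πk) = 0.01166/(4π·46.0) = 2.016×10^-5 K/W
  R_diatomaceous earth = (1/1.32 − 1/1.74)/(4πk) = 0.1829/(4π·0.0884) = 0.1646 K/W
  R_mineral wool = (1/1.74 − 1/2.44)/(4πk) = 0.1649/(4π·0.0351) = 0.3738 K/W
ΣR = 2.016×10^-5 + 0.1646 + 0.3738 = 0.5384 K/W
Q = ΔT/ΣR = (350 °C − 33.2 °C)/0.5384 = 588 W

Q = 588 W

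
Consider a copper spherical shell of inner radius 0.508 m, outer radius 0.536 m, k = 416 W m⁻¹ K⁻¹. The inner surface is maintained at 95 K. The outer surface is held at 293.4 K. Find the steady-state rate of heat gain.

Q = 4πk·ΔT/(1/r₁ − 1/r₂) = 4π × 416 × 198.4 / (1/0.508 − 1/0.536) = 1.01×10^7 W

Q = 10100 kW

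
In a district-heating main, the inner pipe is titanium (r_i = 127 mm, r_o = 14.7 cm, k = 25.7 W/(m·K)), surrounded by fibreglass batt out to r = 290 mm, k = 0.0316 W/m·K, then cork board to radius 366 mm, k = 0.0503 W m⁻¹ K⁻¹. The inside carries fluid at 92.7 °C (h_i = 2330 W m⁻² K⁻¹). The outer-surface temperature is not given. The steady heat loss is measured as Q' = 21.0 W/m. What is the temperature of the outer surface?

T_out = 5.34 °C

Series resistances:
  R'_conv,in = 1/(2πr h) = 1/(2π·0.127·2330) = 5.378×10^-4 m·K/W
  R'_titanium = ln(0.147/0.127)/(2πk) = 0.1462/(2π·25.7) = 9.057×10^-4 m·K/W
  R'_fibreglass batt = ln(0.290/0.147)/(2πk) = 0.6794/(2π·0.0316) = 3.422 m·K/W
  R'_cork board = ln(0.366/0.290)/(2πk) = 0.2328/(2π·0.0503) = 0.7365 m·K/W
ΣR = 4.160 m·K/W
ΔT = Q'·ΣR = 21.0 × 4.160 = 87.36 K
Heat flows outward, so T_out = T_in − ΔT = 92.7 − 87.36 = 5.34 °C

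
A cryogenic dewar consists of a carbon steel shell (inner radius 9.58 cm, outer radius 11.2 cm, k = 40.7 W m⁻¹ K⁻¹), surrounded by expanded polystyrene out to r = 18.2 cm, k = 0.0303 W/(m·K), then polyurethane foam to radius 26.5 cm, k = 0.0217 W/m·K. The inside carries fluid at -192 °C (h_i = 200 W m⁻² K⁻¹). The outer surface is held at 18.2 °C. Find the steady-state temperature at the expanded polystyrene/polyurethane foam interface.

T = -68.1 °C

Treat each layer as a resistance in series:
  R_conv,in = 1/(4πr²h) = 1/(4π·0.0958²·200) = 0.04335 K/W
  R_carbon steel = (1/0.0958 − 1/0.112)/(4πk) = 1.510/(4π·40.7) = 0.002952 K/W
  R_expanded polystyrene = (1/0.112 − 1/0.182)/(4πk) = 3.434/(4π·0.0303) = 9.019 K/W
  R_polyurethane foam = (1/0.182 − 1/0.265)/(4πk) = 1.721/(4π·0.0217) = 6.311 K/W
ΣR = 0.04335 + 0.002952 + 9.019 + 6.311 = 15.38 K/W
Q = ΔT/ΣR = (-192 °C − 18.2 °C)/15.38 = -13.67 W
From the inner boundary to the expanded polystyrene/polyurethane foam interface, ΣR_partial = 9.065 K/W.
T_interface = T_in − Q·ΣR_partial = -192 °C − (-13.67)(9.065) = -68.1 °C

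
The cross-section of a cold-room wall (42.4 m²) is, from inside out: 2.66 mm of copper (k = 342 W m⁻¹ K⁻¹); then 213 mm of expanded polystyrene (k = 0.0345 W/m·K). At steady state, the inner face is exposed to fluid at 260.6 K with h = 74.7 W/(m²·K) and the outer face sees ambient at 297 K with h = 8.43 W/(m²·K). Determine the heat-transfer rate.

Series thermal resistances, inner to outer:
  R_conv,in = 1/(hA) = 1/(74.7·42.4) = 3.157×10^-4 K/W
  R_copper = L/(kA) = 0.00266/(342·42.4) = 1.834×10^-7 K/W
  R_expanded polystyrene = L/(kA) = 0.213/(0.0345·42.4) = 0.1456 K/W
  R_conv,out = 1/(hA) = 1/(8.43·42.4) = 0.002798 K/W
ΣR = 3.157×10^-4 + 1.834×10^-7 + 0.1456 + 0.002798 = 0.1487 K/W
Q = ΔT/ΣR = (260.6 K − 297 K)/0.1487 = -245 W
(Negative Q ⇒ heat flows inward; heat gain = 245 W.)

Q = 245 W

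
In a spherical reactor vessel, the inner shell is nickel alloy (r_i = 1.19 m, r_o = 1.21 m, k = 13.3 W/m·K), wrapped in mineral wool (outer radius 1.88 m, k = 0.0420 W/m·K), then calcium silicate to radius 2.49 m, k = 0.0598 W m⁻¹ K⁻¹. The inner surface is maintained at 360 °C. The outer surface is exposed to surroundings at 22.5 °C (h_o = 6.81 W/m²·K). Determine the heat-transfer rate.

Q = 460 W

Series thermal resistances, inner to outer:
  R_nickel alloy = (1/1.19 − 1/1.21)/(4πk) = 0.01389/(4π·13.3) = 8.311×10^-5 K/W
  R_mineral wool = (1/1.21 − 1/1.88)/(4πk) = 0.2945/(4π·0.0420) = 0.5580 K/W
  R_calcium silicate = (1/1.88 − 1/2.49)/(4πk) = 0.1303/(4π·0.0598) = 0.1734 K/W
  R_conv,out = 1/(4πr²h) = 1/(4π·2.49²·6.81) = 0.001885 K/W
ΣR = 8.311×10^-5 + 0.5580 + 0.1734 + 0.001885 = 0.7334 K/W
Q = ΔT/ΣR = (360 °C − 22.5 °C)/0.7334 = 460 W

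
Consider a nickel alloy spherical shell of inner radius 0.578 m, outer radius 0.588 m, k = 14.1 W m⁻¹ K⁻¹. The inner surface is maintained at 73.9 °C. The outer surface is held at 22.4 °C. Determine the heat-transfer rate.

Q = 310 kW

Q = 4πk·ΔT/(1/r₁ − 1/r₂) = 4π × 14.1 × 51.5 / (1/0.578 − 1/0.588) = 3.10×10^5 W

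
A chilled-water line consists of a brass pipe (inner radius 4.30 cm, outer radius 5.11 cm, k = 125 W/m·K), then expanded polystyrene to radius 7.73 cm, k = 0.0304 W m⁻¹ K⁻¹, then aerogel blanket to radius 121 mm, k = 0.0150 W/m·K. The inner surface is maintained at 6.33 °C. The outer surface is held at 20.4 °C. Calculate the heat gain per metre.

Q' = 2.03 W/m

Treat each layer as a resistance in series:
  R'_brass = ln(0.0511/0.0430)/(2πk) = 0.1726/(2π·125) = 2.197×10^-4 m·K/W
  R'_expanded polystyrene = ln(0.0773/0.0511)/(2πk) = 0.4139/(2π·0.0304) = 2.167 m·K/W
  R'_aerogel blanket = ln(0.121/0.0773)/(2πk) = 0.4481/(2π·0.0150) = 4.754 m·K/W
ΣR = 2.197×10^-4 + 2.167 + 4.754 = 6.921 m·K/W
Q' = ΔT/ΣR = (6.33 °C − 20.4 °C)/6.921 = -2.03 W/m
(Negative Q' ⇒ heat flows inward; heat gain = 2.03 W/m.)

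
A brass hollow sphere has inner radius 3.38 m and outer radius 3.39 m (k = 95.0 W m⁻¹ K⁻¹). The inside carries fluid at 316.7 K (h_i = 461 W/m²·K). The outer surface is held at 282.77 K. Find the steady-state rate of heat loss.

Series thermal resistances, inner to outer:
  R_conv,in = 1/(4πr²h) = 1/(4π·3.38²·461) = 1.511×10^-5 K/W
  R_brass = (1/3.38 − 1/3.39)/(4πk) = 8.727×10^-4/(4π·95.0) = 7.311×10^-7 K/W
ΣR = 1.511×10^-5 + 7.311×10^-7 = 1.584×10^-5 K/W
Q = ΔT/ΣR = (316.7 K − 282.77 K)/1.584×10^-5 = 2.14×10^6 W

Q = 2140 kW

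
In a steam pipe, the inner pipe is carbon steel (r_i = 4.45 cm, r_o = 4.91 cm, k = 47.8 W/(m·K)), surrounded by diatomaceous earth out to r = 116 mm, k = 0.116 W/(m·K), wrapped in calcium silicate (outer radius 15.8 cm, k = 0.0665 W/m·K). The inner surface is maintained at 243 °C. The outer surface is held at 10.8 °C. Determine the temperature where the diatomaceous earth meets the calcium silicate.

Resistance network (inner→outer):
  R'_carbon steel = ln(0.0491/0.0445)/(2πk) = 0.09837/(2π·47.8) = 3.275×10^-4 m·K/W
  R'_diatomaceous earth = ln(0.116/0.0491)/(2πk) = 0.8597/(2π·0.116) = 1.180 m·K/W
  R'_calcium silicate = ln(0.158/0.116)/(2πk) = 0.3090/(2π·0.0665) = 0.7395 m·K/W
ΣR = 3.275×10^-4 + 1.180 + 0.7395 = 1.920 m·K/W
Q' = ΔT/ΣR = (243 °C − 10.8 °C)/1.920 = 120.9 W/m
From the inner boundary to the diatomaceous earth/calcium silicate interface, ΣR_partial = 1.180 m·K/W.
T_interface = T_in − Q'·ΣR_partial = 243 °C − (120.9)(1.180) = 100 °C

T = 100 °C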